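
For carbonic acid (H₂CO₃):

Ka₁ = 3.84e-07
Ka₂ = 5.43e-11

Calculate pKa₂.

pKa₂ = -log(Ka₂) = -log(5.43e-11) = 10.27.

pK_{a2} = 10.27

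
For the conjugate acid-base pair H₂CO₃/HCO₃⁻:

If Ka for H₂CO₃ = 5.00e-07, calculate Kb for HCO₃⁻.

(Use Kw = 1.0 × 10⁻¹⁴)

For a conjugate pair Ka × Kb = Kw, so Kb = Kw/Ka = 1.0 × 10⁻¹⁴ / 5.00e-07 = 2.00e-08.

K_b = 2.00e-08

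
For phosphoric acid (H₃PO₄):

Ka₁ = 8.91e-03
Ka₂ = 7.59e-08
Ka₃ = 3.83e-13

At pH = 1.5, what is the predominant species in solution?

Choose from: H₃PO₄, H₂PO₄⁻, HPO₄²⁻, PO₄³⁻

pKa₁ = 2.05, pKa₂ = 7.12, pKa₃ = 12.42. For a polyprotic acid the predominant species crosses at each pKa: below pKa_n the protonated form dominates, above it the deprotonated form does. At pH = 1.5, the predominant species is H₃PO₄.

H₃PO₄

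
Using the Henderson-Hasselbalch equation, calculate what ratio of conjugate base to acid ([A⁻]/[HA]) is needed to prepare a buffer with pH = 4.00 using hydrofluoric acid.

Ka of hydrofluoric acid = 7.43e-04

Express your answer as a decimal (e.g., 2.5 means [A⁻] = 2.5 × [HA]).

pKa = -log(7.43e-04) = 3.1290. pH = pKa + log([A⁻]/[HA]), so log([A⁻]/[HA]) = pH − pKa = 4.00 − 3.1290 = 0.8710. [A⁻]/[HA] = 10^(0.8710) = 7.43

[A⁻]/[HA] = 7.43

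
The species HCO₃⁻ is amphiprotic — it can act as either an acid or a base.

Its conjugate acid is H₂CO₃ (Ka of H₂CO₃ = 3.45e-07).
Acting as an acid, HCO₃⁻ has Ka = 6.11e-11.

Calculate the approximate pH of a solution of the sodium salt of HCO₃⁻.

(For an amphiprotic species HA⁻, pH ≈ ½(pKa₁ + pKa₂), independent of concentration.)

pKa₁ = -log(3.45e-07) = 6.46; pKa₂ = -log(6.11e-11) = 10.21. For an amphiprotic species, pH ≈ ½(pKa₁ + pKa₂) = ½(6.46 + 10.21) = 8.34.

pH = 8.34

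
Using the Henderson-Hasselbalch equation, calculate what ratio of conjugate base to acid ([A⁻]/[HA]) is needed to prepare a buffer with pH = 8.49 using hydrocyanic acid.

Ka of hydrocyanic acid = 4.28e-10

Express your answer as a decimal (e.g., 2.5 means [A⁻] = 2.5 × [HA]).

pKa = -log(4.28e-10) = 9.3686. pH = pKa + log([A⁻]/[HA]), so log([A⁻]/[HA]) = pH − pKa = 8.49 − 9.3686 = -0.8786. [A⁻]/[HA] = 10^(-0.8786) = 0.132

[A⁻]/[HA] = 0.132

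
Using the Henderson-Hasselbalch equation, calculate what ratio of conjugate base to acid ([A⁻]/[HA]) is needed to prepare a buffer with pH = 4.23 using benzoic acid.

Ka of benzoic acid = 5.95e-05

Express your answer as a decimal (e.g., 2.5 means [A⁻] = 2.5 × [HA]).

pKa = -log(5.95e-05) = 4.2255. pH = pKa + log([A⁻]/[HA]), so log([A⁻]/[HA]) = pH − pKa = 4.23 − 4.2255 = 0.0045. [A⁻]/[HA] = 10^(0.0045) = 1.01

[A⁻]/[HA] = 1.01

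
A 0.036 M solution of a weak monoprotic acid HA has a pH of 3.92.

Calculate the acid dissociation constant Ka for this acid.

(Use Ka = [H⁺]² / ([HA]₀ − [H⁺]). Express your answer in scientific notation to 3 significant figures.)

[H⁺] = 10^(−pH) = 10^(−3.92) = 1.202e-04 M. For HA ⇌ H⁺ + A⁻, Ka = [H⁺][A⁻]/[HA] = [H⁺]² / ([HA]₀ − [H⁺]) = (1.202e-04)² / (0.036 − 1.202e-04) = 4.03e-07.

K_a = 4.03e-07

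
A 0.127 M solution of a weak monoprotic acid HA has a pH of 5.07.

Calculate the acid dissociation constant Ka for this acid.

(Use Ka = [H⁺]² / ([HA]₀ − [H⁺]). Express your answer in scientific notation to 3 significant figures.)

[H⁺] = 10^(−pH) = 10^(−5.07) = 8.511e-06 M. For HA ⇌ H⁺ + A⁻, Ka = [H⁺][A⁻]/[HA] = [H⁺]² / ([HA]₀ − [H⁺]) = (8.511e-06)² / (0.127 − 8.511e-06) = 5.70e-10.

K_a = 5.70e-10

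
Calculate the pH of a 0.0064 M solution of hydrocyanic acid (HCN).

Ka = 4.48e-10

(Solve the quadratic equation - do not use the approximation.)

x² + Ka×x - Ka×C = 0. Using quadratic formula: [H⁺] = 1.6931e-06

pH = 5.77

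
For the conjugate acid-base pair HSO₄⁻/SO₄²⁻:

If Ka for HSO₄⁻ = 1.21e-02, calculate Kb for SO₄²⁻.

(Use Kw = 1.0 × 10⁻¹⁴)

For a conjugate pair Ka × Kb = Kw, so Kb = Kw/Ka = 1.0 × 10⁻¹⁴ / 1.21e-02 = 8.26e-13.

K_b = 8.26e-13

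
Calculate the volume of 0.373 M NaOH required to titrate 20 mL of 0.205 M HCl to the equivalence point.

At equivalence: moles acid = moles base. moles HCl = 0.205 × 20/1000 = 0.0041 mol. V_base = moles / 0.373 × 1000 = 11.0 mL.

V_{base} = 11.0 mL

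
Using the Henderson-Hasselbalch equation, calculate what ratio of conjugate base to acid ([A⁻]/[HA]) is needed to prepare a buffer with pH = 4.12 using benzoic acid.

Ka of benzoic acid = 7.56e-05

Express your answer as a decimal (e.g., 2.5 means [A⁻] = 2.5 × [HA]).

pKa = -log(7.56e-05) = 4.1215. pH = pKa + log([A⁻]/[HA]), so log([A⁻]/[HA]) = pH − pKa = 4.12 − 4.1215 = -0.0015. [A⁻]/[HA] = 10^(-0.0015) = 0.997

[A⁻]/[HA] = 0.997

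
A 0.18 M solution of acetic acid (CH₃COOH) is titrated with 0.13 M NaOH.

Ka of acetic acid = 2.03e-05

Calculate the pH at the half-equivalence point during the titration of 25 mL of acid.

At half-equivalence [HA] = [A⁻], so Henderson-Hasselbalch gives pH = pKa = -log(2.03e-05) = 4.69.

pH = pKa = 4.69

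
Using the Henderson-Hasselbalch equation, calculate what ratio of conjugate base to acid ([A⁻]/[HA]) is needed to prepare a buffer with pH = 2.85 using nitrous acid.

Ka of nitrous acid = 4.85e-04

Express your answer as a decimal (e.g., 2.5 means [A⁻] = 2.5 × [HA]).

pKa = -log(4.85e-04) = 3.3143. pH = pKa + log([A⁻]/[HA]), so log([A⁻]/[HA]) = pH − pKa = 2.85 − 3.3143 = -0.4643. [A⁻]/[HA] = 10^(-0.4643) = 0.343

[A⁻]/[HA] = 0.343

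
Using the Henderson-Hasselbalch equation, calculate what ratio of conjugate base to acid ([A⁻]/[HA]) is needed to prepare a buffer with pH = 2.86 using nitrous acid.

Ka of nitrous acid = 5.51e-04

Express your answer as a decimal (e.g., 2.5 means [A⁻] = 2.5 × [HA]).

pKa = -log(5.51e-04) = 3.2588. pH = pKa + log([A⁻]/[HA]), so log([A⁻]/[HA]) = pH − pKa = 2.86 − 3.2588 = -0.3988. [A⁻]/[HA] = 10^(-0.3988) = 0.399

[A⁻]/[HA] = 0.399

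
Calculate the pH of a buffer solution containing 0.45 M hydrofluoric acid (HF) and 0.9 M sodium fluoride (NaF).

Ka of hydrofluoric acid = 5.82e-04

pKa = -log(5.82e-04) = 3.24. pH = pKa + log([A⁻]/[HA]) = 3.24 + log(0.9/0.45)

pH = 3.54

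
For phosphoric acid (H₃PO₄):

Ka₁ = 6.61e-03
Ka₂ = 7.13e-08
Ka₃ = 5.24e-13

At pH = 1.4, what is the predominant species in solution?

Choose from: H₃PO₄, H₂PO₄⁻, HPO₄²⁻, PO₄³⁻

pKa₁ = 2.18, pKa₂ = 7.15, pKa₃ = 12.28. For a polyprotic acid the predominant species crosses at each pKa: below pKa_n the protonated form dominates, above it the deprotonated form does. At pH = 1.4, the predominant species is H₃PO₄.

H₃PO₄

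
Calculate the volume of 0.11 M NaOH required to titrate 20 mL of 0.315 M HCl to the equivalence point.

At equivalence: moles acid = moles base. moles HCl = 0.315 × 20/1000 = 0.0063 mol. V_base = moles / 0.11 × 1000 = 57.3 mL.

V_{base} = 57.3 mL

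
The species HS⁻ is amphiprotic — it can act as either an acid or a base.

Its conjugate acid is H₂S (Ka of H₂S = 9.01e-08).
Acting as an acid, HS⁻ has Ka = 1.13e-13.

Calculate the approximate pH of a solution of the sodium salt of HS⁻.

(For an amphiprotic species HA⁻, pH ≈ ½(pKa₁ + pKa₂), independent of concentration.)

pKa₁ = -log(9.01e-08) = 7.05; pKa₂ = -log(1.13e-13) = 12.95. For an amphiprotic species, pH ≈ ½(pKa₁ + pKa₂) = ½(7.05 + 12.95) = 10.00.

pH = 10.00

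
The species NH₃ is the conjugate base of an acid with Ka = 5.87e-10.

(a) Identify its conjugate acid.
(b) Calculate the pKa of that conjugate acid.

(a) The conjugate acid is formed by adding one H⁺ to NH₃, giving NH₄⁺. (b) pKa = -log(Ka) = -log(5.87e-10) = 9.23.

Conjugate acid: NH₄⁺; pK_a = 9.23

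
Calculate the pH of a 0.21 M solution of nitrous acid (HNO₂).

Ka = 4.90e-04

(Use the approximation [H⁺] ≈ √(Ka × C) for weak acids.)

[H⁺] = √(Ka × C) = √(4.90e-04 × 0.21) = 1.0144e-02. pH = -log(1.0144e-02)

pH = 1.99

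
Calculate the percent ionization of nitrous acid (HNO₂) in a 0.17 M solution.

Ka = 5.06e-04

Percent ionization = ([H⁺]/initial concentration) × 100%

Using Ka equilibrium: x² + Ka×x - Ka×C = 0. Solving: [H⁺] = 9.0251e-03. Percent = (9.0251e-03/0.17) × 100

Percent ionization = 5.31%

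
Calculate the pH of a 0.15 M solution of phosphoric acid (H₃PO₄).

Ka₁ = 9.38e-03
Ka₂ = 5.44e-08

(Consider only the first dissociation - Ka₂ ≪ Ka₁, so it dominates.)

First dissociation dominates. From Ka₁ = [H⁺][HA⁻]/[H₂A], x² + Ka₁·x − Ka₁·C = 0 with C = 0.15 M and Ka₁ = 9.38e-03. Solving: [H⁺] = (−Ka₁ + √(Ka₁² + 4·Ka₁·C)) / 2 = 3.3112e-02 M. pH = -log(3.3112e-02) = 1.48.

pH = 1.48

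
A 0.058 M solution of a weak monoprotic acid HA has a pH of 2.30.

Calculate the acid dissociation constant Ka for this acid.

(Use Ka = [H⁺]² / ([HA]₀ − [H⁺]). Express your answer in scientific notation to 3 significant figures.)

[H⁺] = 10^(−pH) = 10^(−2.30) = 5.012e-03 M. For HA ⇌ H⁺ + A⁻, Ka = [H⁺][A⁻]/[HA] = [H⁺]² / ([HA]₀ − [H⁺]) = (5.012e-03)² / (0.058 − 5.012e-03) = 4.74e-04.

K_a = 4.74e-04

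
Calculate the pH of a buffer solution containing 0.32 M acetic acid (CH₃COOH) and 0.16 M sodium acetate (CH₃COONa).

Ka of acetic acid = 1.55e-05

pKa = -log(1.55e-05) = 4.81. pH = pKa + log([A⁻]/[HA]) = 4.81 + log(0.16/0.32)

pH = 4.51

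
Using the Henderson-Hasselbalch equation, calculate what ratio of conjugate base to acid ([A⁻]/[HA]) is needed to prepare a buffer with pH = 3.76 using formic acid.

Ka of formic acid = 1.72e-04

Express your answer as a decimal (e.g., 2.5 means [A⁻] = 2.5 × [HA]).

pKa = -log(1.72e-04) = 3.7645. pH = pKa + log([A⁻]/[HA]), so log([A⁻]/[HA]) = pH − pKa = 3.76 − 3.7645 = -0.0045. [A⁻]/[HA] = 10^(-0.0045) = 0.990

[A⁻]/[HA] = 0.990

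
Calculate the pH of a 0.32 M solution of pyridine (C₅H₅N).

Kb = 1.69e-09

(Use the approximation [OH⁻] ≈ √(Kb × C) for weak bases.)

[OH⁻] = √(Kb × C) = √(1.69e-09 × 0.32) = 2.3255e-05. pOH = 4.63, pH = 14 - pOH

pH = 9.37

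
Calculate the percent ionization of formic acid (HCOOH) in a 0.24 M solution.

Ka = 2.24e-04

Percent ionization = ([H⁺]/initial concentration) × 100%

Using Ka equilibrium: x² + Ka×x - Ka×C = 0. Solving: [H⁺] = 7.2210e-03. Percent = (7.2210e-03/0.24) × 100

Percent ionization = 3.01%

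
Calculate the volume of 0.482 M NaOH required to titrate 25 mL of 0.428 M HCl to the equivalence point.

At equivalence: moles acid = moles base. moles HCl = 0.428 × 25/1000 = 0.0107 mol. V_base = moles / 0.482 × 1000 = 22.2 mL.

V_{base} = 22.2 mL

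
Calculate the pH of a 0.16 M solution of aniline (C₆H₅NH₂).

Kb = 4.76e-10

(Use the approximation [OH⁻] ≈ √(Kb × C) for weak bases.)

[OH⁻] = √(Kb × C) = √(4.76e-10 × 0.16) = 8.7270e-06. pOH = 5.06, pH = 14 - pOH

pH = 8.94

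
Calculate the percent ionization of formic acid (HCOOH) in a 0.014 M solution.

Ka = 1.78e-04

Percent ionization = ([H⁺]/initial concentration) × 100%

Using Ka equilibrium: x² + Ka×x - Ka×C = 0. Solving: [H⁺] = 1.4921e-03. Percent = (1.4921e-03/0.014) × 100

Percent ionization = 10.7%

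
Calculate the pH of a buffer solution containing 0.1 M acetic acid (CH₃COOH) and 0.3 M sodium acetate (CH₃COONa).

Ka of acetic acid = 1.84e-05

pKa = -log(1.84e-05) = 4.74. pH = pKa + log([A⁻]/[HA]) = 4.74 + log(0.3/0.1)

pH = 5.21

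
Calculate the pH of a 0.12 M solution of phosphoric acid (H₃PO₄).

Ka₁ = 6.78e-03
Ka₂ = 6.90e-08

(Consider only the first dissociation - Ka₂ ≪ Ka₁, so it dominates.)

First dissociation dominates. From Ka₁ = [H⁺][HA⁻]/[H₂A], x² + Ka₁·x − Ka₁·C = 0 with C = 0.12 M and Ka₁ = 6.78e-03. Solving: [H⁺] = (−Ka₁ + √(Ka₁² + 4·Ka₁·C)) / 2 = 2.5334e-02 M. pH = -log(2.5334e-02) = 1.60.

pH = 1.60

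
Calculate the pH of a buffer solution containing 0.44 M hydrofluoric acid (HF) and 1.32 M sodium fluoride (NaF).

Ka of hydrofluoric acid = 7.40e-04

pKa = -log(7.40e-04) = 3.13. pH = pKa + log([A⁻]/[HA]) = 3.13 + log(1.32/0.44)

pH = 3.61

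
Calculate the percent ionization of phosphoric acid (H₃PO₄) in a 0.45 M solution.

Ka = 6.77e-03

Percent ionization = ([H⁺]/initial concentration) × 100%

Using Ka equilibrium: x² + Ka×x - Ka×C = 0. Solving: [H⁺] = 5.1914e-02. Percent = (5.1914e-02/0.45) × 100

Percent ionization = 11.5%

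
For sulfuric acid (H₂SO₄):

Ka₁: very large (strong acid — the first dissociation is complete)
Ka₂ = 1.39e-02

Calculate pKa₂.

pKa₂ = -log(Ka₂) = -log(1.39e-02) = 1.86.

pK_{a2} = 1.86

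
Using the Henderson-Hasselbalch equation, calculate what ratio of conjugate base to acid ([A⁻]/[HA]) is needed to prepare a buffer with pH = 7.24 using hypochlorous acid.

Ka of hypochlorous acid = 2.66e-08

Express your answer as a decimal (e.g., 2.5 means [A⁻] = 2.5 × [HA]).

pKa = -log(2.66e-08) = 7.5751. pH = pKa + log([A⁻]/[HA]), so log([A⁻]/[HA]) = pH − pKa = 7.24 − 7.5751 = -0.3351. [A⁻]/[HA] = 10^(-0.3351) = 0.462

[A⁻]/[HA] = 0.462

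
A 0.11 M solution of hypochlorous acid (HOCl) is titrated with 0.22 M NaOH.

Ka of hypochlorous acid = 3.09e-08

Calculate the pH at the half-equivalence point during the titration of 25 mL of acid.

At half-equivalence [HA] = [A⁻], so Henderson-Hasselbalch gives pH = pKa = -log(3.09e-08) = 7.51.

pH = pKa = 7.51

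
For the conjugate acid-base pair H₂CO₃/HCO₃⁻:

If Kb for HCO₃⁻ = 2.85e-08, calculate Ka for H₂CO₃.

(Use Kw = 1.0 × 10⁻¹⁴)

For a conjugate pair Ka × Kb = Kw, so Ka = Kw/Kb = 1.0 × 10⁻¹⁴ / 2.85e-08 = 3.51e-07.

K_a = 3.51e-07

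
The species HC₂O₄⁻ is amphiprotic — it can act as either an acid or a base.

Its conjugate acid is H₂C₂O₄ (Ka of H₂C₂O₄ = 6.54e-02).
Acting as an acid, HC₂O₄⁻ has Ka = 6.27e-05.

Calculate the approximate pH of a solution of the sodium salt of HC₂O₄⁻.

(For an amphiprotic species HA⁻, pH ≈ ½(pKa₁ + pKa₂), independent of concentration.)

pKa₁ = -log(6.54e-02) = 1.18; pKa₂ = -log(6.27e-05) = 4.20. For an amphiprotic species, pH ≈ ½(pKa₁ + pKa₂) = ½(1.18 + 4.20) = 2.69.

pH = 2.69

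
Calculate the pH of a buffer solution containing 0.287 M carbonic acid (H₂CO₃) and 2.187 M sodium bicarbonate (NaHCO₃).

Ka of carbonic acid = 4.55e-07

pKa = -log(4.55e-07) = 6.34. pH = pKa + log([A⁻]/[HA]) = 6.34 + log(2.187/0.287)

pH = 7.22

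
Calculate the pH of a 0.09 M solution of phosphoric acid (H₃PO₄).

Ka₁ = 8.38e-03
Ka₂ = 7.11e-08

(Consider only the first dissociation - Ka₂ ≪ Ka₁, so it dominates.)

First dissociation dominates. From Ka₁ = [H⁺][HA⁻]/[H₂A], x² + Ka₁·x − Ka₁·C = 0 with C = 0.09 M and Ka₁ = 8.38e-03. Solving: [H⁺] = (−Ka₁ + √(Ka₁² + 4·Ka₁·C)) / 2 = 2.3590e-02 M. pH = -log(2.3590e-02) = 1.63.

pH = 1.63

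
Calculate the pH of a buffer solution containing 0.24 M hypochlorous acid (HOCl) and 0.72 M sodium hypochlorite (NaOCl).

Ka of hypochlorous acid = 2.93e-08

pKa = -log(2.93e-08) = 7.53. pH = pKa + log([A⁻]/[HA]) = 7.53 + log(0.72/0.24)

pH = 8.01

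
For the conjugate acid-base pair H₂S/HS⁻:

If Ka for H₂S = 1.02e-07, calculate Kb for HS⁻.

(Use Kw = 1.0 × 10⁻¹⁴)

For a conjugate pair Ka × Kb = Kw, so Kb = Kw/Ka = 1.0 × 10⁻¹⁴ / 1.02e-07 = 9.80e-08.

K_b = 9.80e-08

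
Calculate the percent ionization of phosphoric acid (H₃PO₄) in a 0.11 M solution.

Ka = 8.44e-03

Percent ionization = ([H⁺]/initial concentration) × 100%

Using Ka equilibrium: x² + Ka×x - Ka×C = 0. Solving: [H⁺] = 2.6541e-02. Percent = (2.6541e-02/0.11) × 100

Percent ionization = 24.1%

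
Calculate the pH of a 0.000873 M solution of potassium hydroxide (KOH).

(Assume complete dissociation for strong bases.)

[OH⁻] = 0.000873 M for strong base. pOH = -log[OH⁻] = 3.06, pH = 14 - pOH

pH = 10.94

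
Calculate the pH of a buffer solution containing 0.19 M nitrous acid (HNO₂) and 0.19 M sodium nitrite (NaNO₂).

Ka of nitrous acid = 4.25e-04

pKa = -log(4.25e-04) = 3.37. pH = pKa + log([A⁻]/[HA]) = 3.37 + log(0.19/0.19)

pH = 3.37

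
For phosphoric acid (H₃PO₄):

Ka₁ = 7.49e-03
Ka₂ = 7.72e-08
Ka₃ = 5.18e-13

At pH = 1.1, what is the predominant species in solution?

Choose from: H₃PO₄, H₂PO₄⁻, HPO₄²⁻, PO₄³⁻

pKa₁ = 2.13, pKa₂ = 7.11, pKa₃ = 12.29. For a polyprotic acid the predominant species crosses at each pKa: below pKa_n the protonated form dominates, above it the deprotonated form does. At pH = 1.1, the predominant species is H₃PO₄.

H₃PO₄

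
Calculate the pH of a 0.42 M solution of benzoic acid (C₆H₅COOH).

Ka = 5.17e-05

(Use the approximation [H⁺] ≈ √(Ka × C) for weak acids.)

[H⁺] = √(Ka × C) = √(5.17e-05 × 0.42) = 4.6598e-03. pH = -log(4.6598e-03)

pH = 2.33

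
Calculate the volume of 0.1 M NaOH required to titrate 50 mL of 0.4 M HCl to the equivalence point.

At equivalence: moles acid = moles base. moles HCl = 0.4 × 50/1000 = 0.02 mol. V_base = moles / 0.1 × 1000 = 200.0 mL.

V_{base} = 200.0 mL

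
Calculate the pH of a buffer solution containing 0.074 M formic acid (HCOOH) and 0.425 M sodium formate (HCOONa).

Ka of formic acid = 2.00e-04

pKa = -log(2.00e-04) = 3.70. pH = pKa + log([A⁻]/[HA]) = 3.70 + log(0.425/0.074)

pH = 4.46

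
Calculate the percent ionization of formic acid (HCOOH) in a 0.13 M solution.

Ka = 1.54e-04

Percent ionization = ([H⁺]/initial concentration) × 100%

Using Ka equilibrium: x² + Ka×x - Ka×C = 0. Solving: [H⁺] = 4.3980e-03. Percent = (4.3980e-03/0.13) × 100

Percent ionization = 3.38%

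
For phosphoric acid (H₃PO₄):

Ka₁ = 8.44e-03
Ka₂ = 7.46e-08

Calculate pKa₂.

pKa₂ = -log(Ka₂) = -log(7.46e-08) = 7.13.

pK_{a2} = 7.13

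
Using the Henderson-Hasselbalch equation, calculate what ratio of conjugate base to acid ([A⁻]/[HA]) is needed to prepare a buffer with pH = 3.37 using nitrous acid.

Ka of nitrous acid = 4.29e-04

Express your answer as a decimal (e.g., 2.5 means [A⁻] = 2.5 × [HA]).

pKa = -log(4.29e-04) = 3.3675. pH = pKa + log([A⁻]/[HA]), so log([A⁻]/[HA]) = pH − pKa = 3.37 − 3.3675 = 0.0025. [A⁻]/[HA] = 10^(0.0025) = 1.01

[A⁻]/[HA] = 1.01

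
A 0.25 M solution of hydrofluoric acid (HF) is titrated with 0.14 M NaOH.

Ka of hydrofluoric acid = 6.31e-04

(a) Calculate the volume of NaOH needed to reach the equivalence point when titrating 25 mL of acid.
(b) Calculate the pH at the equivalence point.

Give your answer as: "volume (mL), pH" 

moles acid = 0.25 × 25/1000 = 0.00625 mol; V_base = moles/0.14 × 1000 = 44.6 mL. At equivalence only the conjugate base is present: [A⁻] = 0.00625/0.070 = 8.9744e-02 M. Kb = Kw/Ka = 1.58e-11; [OH⁻] = √(Kb × [A⁻]) = 1.1926e-06; pOH = 5.92; pH = 14 - pOH = 8.08.

V = 44.6 mL, pH = 8.08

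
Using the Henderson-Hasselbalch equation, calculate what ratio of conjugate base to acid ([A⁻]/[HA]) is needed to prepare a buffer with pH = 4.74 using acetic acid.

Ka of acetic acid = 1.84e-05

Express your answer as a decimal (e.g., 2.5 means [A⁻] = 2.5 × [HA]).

pKa = -log(1.84e-05) = 4.7352. pH = pKa + log([A⁻]/[HA]), so log([A⁻]/[HA]) = pH − pKa = 4.74 − 4.7352 = 0.0048. [A⁻]/[HA] = 10^(0.0048) = 1.01

[A⁻]/[HA] = 1.01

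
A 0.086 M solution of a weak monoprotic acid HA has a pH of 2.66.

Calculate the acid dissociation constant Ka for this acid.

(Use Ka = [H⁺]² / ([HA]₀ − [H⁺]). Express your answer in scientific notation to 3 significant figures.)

[H⁺] = 10^(−pH) = 10^(−2.66) = 2.188e-03 M. For HA ⇌ H⁺ + A⁻, Ka = [H⁺][A⁻]/[HA] = [H⁺]² / ([HA]₀ − [H⁺]) = (2.188e-03)² / (0.086 − 2.188e-03) = 5.71e-05.

K_a = 5.71e-05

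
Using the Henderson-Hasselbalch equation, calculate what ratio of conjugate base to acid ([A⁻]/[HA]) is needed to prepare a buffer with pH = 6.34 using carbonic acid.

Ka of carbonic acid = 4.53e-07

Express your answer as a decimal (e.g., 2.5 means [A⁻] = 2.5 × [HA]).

pKa = -log(4.53e-07) = 6.3439. pH = pKa + log([A⁻]/[HA]), so log([A⁻]/[HA]) = pH − pKa = 6.34 − 6.3439 = -0.0039. [A⁻]/[HA] = 10^(-0.0039) = 0.991

[A⁻]/[HA] = 0.991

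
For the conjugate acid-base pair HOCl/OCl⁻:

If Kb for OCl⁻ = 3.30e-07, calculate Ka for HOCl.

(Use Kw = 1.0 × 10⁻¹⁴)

For a conjugate pair Ka × Kb = Kw, so Ka = Kw/Kb = 1.0 × 10⁻¹⁴ / 3.30e-07 = 3.03e-08.

K_a = 3.03e-08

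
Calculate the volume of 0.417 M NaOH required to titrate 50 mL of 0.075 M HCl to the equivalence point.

At equivalence: moles acid = moles base. moles HCl = 0.075 × 50/1000 = 0.00375 mol. V_base = moles / 0.417 × 1000 = 9.0 mL.

V_{base} = 9.0 mL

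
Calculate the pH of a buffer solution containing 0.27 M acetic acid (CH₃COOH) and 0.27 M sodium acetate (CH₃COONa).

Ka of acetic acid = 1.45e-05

pKa = -log(1.45e-05) = 4.84. pH = pKa + log([A⁻]/[HA]) = 4.84 + log(0.27/0.27)

pH = 4.84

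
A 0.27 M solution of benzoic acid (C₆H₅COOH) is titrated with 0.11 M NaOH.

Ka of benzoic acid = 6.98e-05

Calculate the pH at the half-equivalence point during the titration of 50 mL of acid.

At half-equivalence [HA] = [A⁻], so Henderson-Hasselbalch gives pH = pKa = -log(6.98e-05) = 4.16.

pH = pKa = 4.16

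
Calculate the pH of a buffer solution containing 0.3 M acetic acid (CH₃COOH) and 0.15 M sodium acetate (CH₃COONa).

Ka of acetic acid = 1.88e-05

pKa = -log(1.88e-05) = 4.73. pH = pKa + log([A⁻]/[HA]) = 4.73 + log(0.15/0.3)

pH = 4.42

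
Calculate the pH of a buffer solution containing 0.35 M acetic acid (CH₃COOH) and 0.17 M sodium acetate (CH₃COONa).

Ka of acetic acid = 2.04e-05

pKa = -log(2.04e-05) = 4.69. pH = pKa + log([A⁻]/[HA]) = 4.69 + log(0.17/0.35)

pH = 4.38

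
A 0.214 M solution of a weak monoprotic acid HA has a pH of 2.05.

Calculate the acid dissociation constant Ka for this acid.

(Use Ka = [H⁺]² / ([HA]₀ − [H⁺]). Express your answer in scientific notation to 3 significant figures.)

[H⁺] = 10^(−pH) = 10^(−2.05) = 8.913e-03 M. For HA ⇌ H⁺ + A⁻, Ka = [H⁺][A⁻]/[HA] = [H⁺]² / ([HA]₀ − [H⁺]) = (8.913e-03)² / (0.214 − 8.913e-03) = 3.87e-04.

K_a = 3.87e-04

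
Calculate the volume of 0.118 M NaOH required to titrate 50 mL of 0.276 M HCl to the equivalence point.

At equivalence: moles acid = moles base. moles HCl = 0.276 × 50/1000 = 0.0138 mol. V_base = moles / 0.118 × 1000 = 116.9 mL.

V_{base} = 116.9 mL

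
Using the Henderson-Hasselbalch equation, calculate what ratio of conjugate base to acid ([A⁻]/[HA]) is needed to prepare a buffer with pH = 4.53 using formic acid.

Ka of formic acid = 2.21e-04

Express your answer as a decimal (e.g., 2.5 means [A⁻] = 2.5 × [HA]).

pKa = -log(2.21e-04) = 3.6556. pH = pKa + log([A⁻]/[HA]), so log([A⁻]/[HA]) = pH − pKa = 4.53 − 3.6556 = 0.8744. [A⁻]/[HA] = 10^(0.8744) = 7.49

[A⁻]/[HA] = 7.49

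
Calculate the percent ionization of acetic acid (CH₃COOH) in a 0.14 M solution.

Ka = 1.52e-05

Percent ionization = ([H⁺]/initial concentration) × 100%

Using Ka equilibrium: x² + Ka×x - Ka×C = 0. Solving: [H⁺] = 1.4512e-03. Percent = (1.4512e-03/0.14) × 100

Percent ionization = 1.04%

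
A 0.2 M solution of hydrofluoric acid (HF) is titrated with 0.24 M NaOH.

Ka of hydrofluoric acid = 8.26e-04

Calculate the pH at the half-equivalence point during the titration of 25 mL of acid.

At half-equivalence [HA] = [A⁻], so Henderson-Hasselbalch gives pH = pKa = -log(8.26e-04) = 3.08.

pH = pKa = 3.08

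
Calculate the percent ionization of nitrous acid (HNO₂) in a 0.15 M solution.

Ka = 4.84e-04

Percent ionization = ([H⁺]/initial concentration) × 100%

Using Ka equilibrium: x² + Ka×x - Ka×C = 0. Solving: [H⁺] = 8.2820e-03. Percent = (8.2820e-03/0.15) × 100

Percent ionization = 5.52%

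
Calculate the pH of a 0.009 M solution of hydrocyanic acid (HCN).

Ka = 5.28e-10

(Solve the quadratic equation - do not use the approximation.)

x² + Ka×x - Ka×C = 0. Using quadratic formula: [H⁺] = 2.1796e-06

pH = 5.66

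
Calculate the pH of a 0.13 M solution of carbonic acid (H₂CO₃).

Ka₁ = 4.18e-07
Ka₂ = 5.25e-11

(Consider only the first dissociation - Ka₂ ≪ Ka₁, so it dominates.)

First dissociation dominates. From Ka₁ = [H⁺][HA⁻]/[H₂A], x² + Ka₁·x − Ka₁·C = 0 with C = 0.13 M and Ka₁ = 4.18e-07. Solving: [H⁺] = (−Ka₁ + √(Ka₁² + 4·Ka₁·C)) / 2 = 2.3290e-04 M. pH = -log(2.3290e-04) = 3.63.

pH = 3.63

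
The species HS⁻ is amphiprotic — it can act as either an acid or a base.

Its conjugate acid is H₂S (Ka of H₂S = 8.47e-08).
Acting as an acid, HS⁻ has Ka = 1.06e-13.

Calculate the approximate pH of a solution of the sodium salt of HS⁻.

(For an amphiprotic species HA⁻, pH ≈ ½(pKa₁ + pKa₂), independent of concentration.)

pKa₁ = -log(8.47e-08) = 7.07; pKa₂ = -log(1.06e-13) = 12.97. For an amphiprotic species, pH ≈ ½(pKa₁ + pKa₂) = ½(7.07 + 12.97) = 10.02.

pH = 10.02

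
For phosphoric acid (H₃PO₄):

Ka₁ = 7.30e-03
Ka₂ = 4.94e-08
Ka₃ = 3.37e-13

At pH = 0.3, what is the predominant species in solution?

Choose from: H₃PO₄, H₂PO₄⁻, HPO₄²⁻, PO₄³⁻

pKa₁ = 2.14, pKa₂ = 7.31, pKa₃ = 12.47. For a polyprotic acid the predominant species crosses at each pKa: below pKa_n the protonated form dominates, above it the deprotonated form does. At pH = 0.3, the predominant species is H₃PO₄.

H₃PO₄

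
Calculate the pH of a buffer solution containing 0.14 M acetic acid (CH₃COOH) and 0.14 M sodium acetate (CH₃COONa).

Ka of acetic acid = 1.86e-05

pKa = -log(1.86e-05) = 4.73. pH = pKa + log([A⁻]/[HA]) = 4.73 + log(0.14/0.14)

pH = 4.73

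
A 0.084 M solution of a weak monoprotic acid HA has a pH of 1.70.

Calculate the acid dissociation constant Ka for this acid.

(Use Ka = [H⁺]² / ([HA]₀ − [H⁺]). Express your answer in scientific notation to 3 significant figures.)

[H⁺] = 10^(−pH) = 10^(−1.70) = 1.995e-02 M. For HA ⇌ H⁺ + A⁻, Ka = [H⁺][A⁻]/[HA] = [H⁺]² / ([HA]₀ − [H⁺]) = (1.995e-02)² / (0.084 − 1.995e-02) = 6.22e-03.

K_a = 6.22e-03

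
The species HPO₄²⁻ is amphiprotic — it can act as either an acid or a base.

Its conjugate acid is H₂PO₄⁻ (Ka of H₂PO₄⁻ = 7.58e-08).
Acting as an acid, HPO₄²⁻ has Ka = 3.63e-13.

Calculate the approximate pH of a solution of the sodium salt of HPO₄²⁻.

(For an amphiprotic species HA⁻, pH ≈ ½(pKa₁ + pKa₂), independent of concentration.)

pKa₁ = -log(7.58e-08) = 7.12; pKa₂ = -log(3.63e-13) = 12.44. For an amphiprotic species, pH ≈ ½(pKa₁ + pKa₂) = ½(7.12 + 12.44) = 9.78.

pH = 9.78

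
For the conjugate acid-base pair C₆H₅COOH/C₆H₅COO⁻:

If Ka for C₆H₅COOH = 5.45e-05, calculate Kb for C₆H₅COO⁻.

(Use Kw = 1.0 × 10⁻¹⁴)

For a conjugate pair Ka × Kb = Kw, so Kb = Kw/Ka = 1.0 × 10⁻¹⁴ / 5.45e-05 = 1.83e-10.

K_b = 1.83e-10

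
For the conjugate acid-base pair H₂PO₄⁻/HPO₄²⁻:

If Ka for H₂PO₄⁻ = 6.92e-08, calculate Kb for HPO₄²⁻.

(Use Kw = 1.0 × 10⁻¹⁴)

For a conjugate pair Ka × Kb = Kw, so Kb = Kw/Ka = 1.0 × 10⁻¹⁴ / 6.92e-08 = 1.45e-07.

K_b = 1.45e-07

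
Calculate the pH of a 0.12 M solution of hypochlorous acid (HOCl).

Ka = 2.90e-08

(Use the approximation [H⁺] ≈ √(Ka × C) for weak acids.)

[H⁺] = √(Ka × C) = √(2.90e-08 × 0.12) = 5.8992e-05. pH = -log(5.8992e-05)

pH = 4.23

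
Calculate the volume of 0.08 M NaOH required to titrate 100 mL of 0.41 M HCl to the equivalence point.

At equivalence: moles acid = moles base. moles HCl = 0.41 × 100/1000 = 0.041 mol. V_base = moles / 0.08 × 1000 = 512.5 mL.

V_{base} = 512.5 mL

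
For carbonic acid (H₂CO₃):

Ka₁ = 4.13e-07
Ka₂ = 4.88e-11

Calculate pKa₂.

pKa₂ = -log(Ka₂) = -log(4.88e-11) = 10.31.

pK_{a2} = 10.31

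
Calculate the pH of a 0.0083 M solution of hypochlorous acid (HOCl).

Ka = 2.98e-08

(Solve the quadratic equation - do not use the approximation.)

x² + Ka×x - Ka×C = 0. Using quadratic formula: [H⁺] = 1.5712e-05

pH = 4.80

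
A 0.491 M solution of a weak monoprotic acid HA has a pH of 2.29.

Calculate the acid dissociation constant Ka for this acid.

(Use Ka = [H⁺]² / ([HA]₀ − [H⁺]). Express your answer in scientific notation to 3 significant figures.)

[H⁺] = 10^(−pH) = 10^(−2.29) = 5.129e-03 M. For HA ⇌ H⁺ + A⁻, Ka = [H⁺][A⁻]/[HA] = [H⁺]² / ([HA]₀ − [H⁺]) = (5.129e-03)² / (0.491 − 5.129e-03) = 5.41e-05.

K_a = 5.41e-05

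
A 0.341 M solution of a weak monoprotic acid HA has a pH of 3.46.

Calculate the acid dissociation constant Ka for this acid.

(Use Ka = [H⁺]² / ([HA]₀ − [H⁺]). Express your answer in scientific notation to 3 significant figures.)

[H⁺] = 10^(−pH) = 10^(−3.46) = 3.467e-04 M. For HA ⇌ H⁺ + A⁻, Ka = [H⁺][A⁻]/[HA] = [H⁺]² / ([HA]₀ − [H⁺]) = (3.467e-04)² / (0.341 − 3.467e-04) = 3.53e-07.

K_a = 3.53e-07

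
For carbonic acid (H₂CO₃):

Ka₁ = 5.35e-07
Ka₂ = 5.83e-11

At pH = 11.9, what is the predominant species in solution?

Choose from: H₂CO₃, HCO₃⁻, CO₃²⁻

pKa₁ = 6.27, pKa₂ = 10.23. For a polyprotic acid the predominant species crosses at each pKa: below pKa_n the protonated form dominates, above it the deprotonated form does. At pH = 11.9, the predominant species is CO₃²⁻.

CO₃²⁻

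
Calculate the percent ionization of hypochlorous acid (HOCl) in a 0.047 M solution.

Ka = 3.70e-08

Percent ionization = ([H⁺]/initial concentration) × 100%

Using Ka equilibrium: x² + Ka×x - Ka×C = 0. Solving: [H⁺] = 4.1683e-05. Percent = (4.1683e-05/0.047) × 100

Percent ionization = 0.0887%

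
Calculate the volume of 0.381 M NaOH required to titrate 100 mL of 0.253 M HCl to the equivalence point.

At equivalence: moles acid = moles base. moles HCl = 0.253 × 100/1000 = 0.0253 mol. V_base = moles / 0.381 × 1000 = 66.4 mL.

V_{base} = 66.4 mL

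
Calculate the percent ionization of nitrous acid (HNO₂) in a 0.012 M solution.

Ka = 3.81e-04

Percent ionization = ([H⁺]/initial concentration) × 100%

Using Ka equilibrium: x² + Ka×x - Ka×C = 0. Solving: [H⁺] = 1.9562e-03. Percent = (1.9562e-03/0.012) × 100

Percent ionization = 16.3%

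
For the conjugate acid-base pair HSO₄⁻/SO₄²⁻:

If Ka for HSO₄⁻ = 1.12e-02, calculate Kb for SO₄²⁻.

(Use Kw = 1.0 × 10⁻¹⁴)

For a conjugate pair Ka × Kb = Kw, so Kb = Kw/Ka = 1.0 × 10⁻¹⁴ / 1.12e-02 = 8.93e-13.

K_b = 8.93e-13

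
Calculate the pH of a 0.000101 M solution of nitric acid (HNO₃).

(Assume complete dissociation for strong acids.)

[H⁺] = 0.000101 M for strong acid. pH = -log[H⁺] = -log(0.000101)

pH = 4.00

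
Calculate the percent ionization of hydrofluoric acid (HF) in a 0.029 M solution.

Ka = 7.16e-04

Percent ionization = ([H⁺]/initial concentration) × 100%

Using Ka equilibrium: x² + Ka×x - Ka×C = 0. Solving: [H⁺] = 4.2128e-03. Percent = (4.2128e-03/0.029) × 100

Percent ionization = 14.5%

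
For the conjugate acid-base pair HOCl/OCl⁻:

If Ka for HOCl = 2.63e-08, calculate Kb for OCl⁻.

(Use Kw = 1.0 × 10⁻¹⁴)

For a conjugate pair Ka × Kb = Kw, so Kb = Kw/Ka = 1.0 × 10⁻¹⁴ / 2.63e-08 = 3.80e-07.

K_b = 3.80e-07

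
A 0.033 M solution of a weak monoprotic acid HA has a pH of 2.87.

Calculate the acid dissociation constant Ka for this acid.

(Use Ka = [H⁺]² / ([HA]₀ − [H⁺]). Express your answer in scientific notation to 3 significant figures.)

[H⁺] = 10^(−pH) = 10^(−2.87) = 1.349e-03 M. For HA ⇌ H⁺ + A⁻, Ka = [H⁺][A⁻]/[HA] = [H⁺]² / ([HA]₀ − [H⁺]) = (1.349e-03)² / (0.033 − 1.349e-03) = 5.75e-05.

K_a = 5.75e-05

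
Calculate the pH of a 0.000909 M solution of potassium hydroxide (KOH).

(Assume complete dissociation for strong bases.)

[OH⁻] = 0.000909 M for strong base. pOH = -log[OH⁻] = 3.04, pH = 14 - pOH

pH = 10.96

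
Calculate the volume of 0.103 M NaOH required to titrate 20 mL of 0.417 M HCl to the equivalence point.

At equivalence: moles acid = moles base. moles HCl = 0.417 × 20/1000 = 0.00834 mol. V_base = moles / 0.103 × 1000 = 81.0 mL.

V_{base} = 81.0 mL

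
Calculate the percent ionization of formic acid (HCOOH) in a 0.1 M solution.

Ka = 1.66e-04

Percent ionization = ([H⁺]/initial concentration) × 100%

Using Ka equilibrium: x² + Ka×x - Ka×C = 0. Solving: [H⁺] = 3.9922e-03. Percent = (3.9922e-03/0.1) × 100

Percent ionization = 3.99%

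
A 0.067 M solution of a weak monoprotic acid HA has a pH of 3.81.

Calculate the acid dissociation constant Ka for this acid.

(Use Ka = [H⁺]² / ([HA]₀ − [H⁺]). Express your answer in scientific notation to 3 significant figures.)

[H⁺] = 10^(−pH) = 10^(−3.81) = 1.549e-04 M. For HA ⇌ H⁺ + A⁻, Ka = [H⁺][A⁻]/[HA] = [H⁺]² / ([HA]₀ − [H⁺]) = (1.549e-04)² / (0.067 − 1.549e-04) = 3.59e-07.

K_a = 3.59e-07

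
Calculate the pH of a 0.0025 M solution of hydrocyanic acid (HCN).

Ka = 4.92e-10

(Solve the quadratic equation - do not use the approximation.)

x² + Ka×x - Ka×C = 0. Using quadratic formula: [H⁺] = 1.1088e-06

pH = 5.96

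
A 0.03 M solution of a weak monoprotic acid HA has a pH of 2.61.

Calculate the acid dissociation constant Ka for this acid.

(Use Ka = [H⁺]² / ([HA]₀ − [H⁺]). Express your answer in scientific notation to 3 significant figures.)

[H⁺] = 10^(−pH) = 10^(−2.61) = 2.455e-03 M. For HA ⇌ H⁺ + A⁻, Ka = [H⁺][A⁻]/[HA] = [H⁺]² / ([HA]₀ − [H⁺]) = (2.455e-03)² / (0.03 − 2.455e-03) = 2.19e-04.

K_a = 2.19e-04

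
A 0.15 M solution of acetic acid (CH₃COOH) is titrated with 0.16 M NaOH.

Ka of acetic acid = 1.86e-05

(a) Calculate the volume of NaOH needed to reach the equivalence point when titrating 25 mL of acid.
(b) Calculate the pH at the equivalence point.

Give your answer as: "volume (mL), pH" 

moles acid = 0.15 × 25/1000 = 0.00375 mol; V_base = moles/0.16 × 1000 = 23.4 mL. At equivalence only the conjugate base is present: [A⁻] = 0.00375/0.048 = 7.7419e-02 M. Kb = Kw/Ka = 5.38e-10; [OH⁻] = √(Kb × [A⁻]) = 6.4516e-06; pOH = 5.19; pH = 14 - pOH = 8.81.

V = 23.4 mL, pH = 8.81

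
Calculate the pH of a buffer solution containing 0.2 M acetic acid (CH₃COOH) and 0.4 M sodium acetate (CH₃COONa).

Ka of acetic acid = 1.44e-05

pKa = -log(1.44e-05) = 4.84. pH = pKa + log([A⁻]/[HA]) = 4.84 + log(0.4/0.2)

pH = 5.14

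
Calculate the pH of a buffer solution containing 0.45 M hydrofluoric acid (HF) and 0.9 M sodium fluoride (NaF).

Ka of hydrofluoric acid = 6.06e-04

pKa = -log(6.06e-04) = 3.22. pH = pKa + log([A⁻]/[HA]) = 3.22 + log(0.9/0.45)

pH = 3.52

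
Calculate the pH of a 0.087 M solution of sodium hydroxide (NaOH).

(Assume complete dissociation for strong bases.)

[OH⁻] = 0.087 M for strong base. pOH = -log[OH⁻] = 1.06, pH = 14 - pOH

pH = 12.94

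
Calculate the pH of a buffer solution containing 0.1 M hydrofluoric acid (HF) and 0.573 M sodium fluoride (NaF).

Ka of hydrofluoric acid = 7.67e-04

pKa = -log(7.67e-04) = 3.12. pH = pKa + log([A⁻]/[HA]) = 3.12 + log(0.573/0.1)

pH = 3.87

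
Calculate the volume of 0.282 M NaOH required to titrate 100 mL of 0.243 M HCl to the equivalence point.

At equivalence: moles acid = moles base. moles HCl = 0.243 × 100/1000 = 0.0243 mol. V_base = moles / 0.282 × 1000 = 86.2 mL.

V_{base} = 86.2 mL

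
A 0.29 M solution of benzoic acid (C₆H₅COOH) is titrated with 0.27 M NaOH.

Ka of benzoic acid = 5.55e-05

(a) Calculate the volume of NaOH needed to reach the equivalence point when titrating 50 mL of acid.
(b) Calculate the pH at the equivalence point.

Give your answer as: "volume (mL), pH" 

moles acid = 0.29 × 50/1000 = 0.0145 mol; V_base = moles/0.27 × 1000 = 53.7 mL. At equivalence only the conjugate base is present: [A⁻] = 0.0145/0.104 = 1.3982e-01 M. Kb = Kw/Ka = 1.80e-10; [OH⁻] = √(Kb × [A⁻]) = 5.0193e-06; pOH = 5.30; pH = 14 - pOH = 8.70.

V = 53.7 mL, pH = 8.70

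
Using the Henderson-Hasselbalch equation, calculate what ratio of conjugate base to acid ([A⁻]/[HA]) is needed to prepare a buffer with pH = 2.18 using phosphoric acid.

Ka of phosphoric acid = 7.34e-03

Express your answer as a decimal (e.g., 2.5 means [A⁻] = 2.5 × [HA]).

pKa = -log(7.34e-03) = 2.1343. pH = pKa + log([A⁻]/[HA]), so log([A⁻]/[HA]) = pH − pKa = 2.18 − 2.1343 = 0.0457. [A⁻]/[HA] = 10^(0.0457) = 1.11

[A⁻]/[HA] = 1.11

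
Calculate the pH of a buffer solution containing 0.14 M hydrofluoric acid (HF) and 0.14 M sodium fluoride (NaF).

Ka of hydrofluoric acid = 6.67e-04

pKa = -log(6.67e-04) = 3.18. pH = pKa + log([A⁻]/[HA]) = 3.18 + log(0.14/0.14)

pH = 3.18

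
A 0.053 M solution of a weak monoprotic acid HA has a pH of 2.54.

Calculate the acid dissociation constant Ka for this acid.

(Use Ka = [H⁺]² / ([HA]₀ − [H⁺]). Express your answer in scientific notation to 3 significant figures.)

[H⁺] = 10^(−pH) = 10^(−2.54) = 2.884e-03 M. For HA ⇌ H⁺ + A⁻, Ka = [H⁺][A⁻]/[HA] = [H⁺]² / ([HA]₀ − [H⁺]) = (2.884e-03)² / (0.053 − 2.884e-03) = 1.66e-04.

K_a = 1.66e-04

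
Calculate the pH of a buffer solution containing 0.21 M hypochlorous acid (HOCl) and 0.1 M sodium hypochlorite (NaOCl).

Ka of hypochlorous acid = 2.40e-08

pKa = -log(2.40e-08) = 7.62. pH = pKa + log([A⁻]/[HA]) = 7.62 + log(0.1/0.21)

pH = 7.30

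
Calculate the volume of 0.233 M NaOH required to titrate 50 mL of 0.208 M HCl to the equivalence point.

At equivalence: moles acid = moles base. moles HCl = 0.208 × 50/1000 = 0.0104 mol. V_base = moles / 0.233 × 1000 = 44.6 mL.

V_{base} = 44.6 mL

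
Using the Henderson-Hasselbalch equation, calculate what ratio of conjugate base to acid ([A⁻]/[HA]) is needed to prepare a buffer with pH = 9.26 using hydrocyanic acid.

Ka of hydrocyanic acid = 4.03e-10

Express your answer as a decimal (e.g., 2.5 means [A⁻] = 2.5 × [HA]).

pKa = -log(4.03e-10) = 9.3947. pH = pKa + log([A⁻]/[HA]), so log([A⁻]/[HA]) = pH − pKa = 9.26 − 9.3947 = -0.1347. [A⁻]/[HA] = 10^(-0.1347) = 0.733

[A⁻]/[HA] = 0.733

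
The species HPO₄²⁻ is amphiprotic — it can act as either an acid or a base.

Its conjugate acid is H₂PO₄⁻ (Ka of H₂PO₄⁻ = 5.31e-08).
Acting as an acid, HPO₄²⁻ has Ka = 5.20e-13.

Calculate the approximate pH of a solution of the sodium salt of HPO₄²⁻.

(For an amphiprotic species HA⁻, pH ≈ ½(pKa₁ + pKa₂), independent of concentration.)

pKa₁ = -log(5.31e-08) = 7.27; pKa₂ = -log(5.20e-13) = 12.28. For an amphiprotic species, pH ≈ ½(pKa₁ + pKa₂) = ½(7.27 + 12.28) = 9.78.

pH = 9.78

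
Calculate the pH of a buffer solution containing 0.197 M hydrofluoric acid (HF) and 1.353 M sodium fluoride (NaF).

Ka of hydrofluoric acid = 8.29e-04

pKa = -log(8.29e-04) = 3.08. pH = pKa + log([A⁻]/[HA]) = 3.08 + log(1.353/0.197)

pH = 3.92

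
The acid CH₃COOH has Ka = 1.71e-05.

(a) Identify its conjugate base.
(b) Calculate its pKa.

(a) The conjugate base is formed by removing one H⁺ from CH₃COOH, giving CH₃COO⁻. (b) pKa = -log(Ka) = -log(1.71e-05) = 4.77.

Conjugate base: CH₃COO⁻; pK_a = 4.77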